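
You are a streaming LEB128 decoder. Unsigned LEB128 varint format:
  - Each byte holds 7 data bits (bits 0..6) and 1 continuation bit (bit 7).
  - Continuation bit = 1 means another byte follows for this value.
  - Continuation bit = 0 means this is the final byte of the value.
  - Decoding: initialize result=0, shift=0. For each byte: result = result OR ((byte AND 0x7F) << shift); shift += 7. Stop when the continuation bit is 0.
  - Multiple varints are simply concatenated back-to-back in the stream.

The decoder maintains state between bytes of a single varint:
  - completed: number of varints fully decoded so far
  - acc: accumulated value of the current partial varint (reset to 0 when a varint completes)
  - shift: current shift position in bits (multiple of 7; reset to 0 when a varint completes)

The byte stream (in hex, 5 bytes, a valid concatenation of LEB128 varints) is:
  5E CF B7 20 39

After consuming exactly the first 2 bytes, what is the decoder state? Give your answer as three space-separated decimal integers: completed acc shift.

Answer: 1 79 7

Derivation:
byte[0]=0x5E cont=0 payload=0x5E: varint #1 complete (value=94); reset -> completed=1 acc=0 shift=0
byte[1]=0xCF cont=1 payload=0x4F: acc |= 79<<0 -> completed=1 acc=79 shift=7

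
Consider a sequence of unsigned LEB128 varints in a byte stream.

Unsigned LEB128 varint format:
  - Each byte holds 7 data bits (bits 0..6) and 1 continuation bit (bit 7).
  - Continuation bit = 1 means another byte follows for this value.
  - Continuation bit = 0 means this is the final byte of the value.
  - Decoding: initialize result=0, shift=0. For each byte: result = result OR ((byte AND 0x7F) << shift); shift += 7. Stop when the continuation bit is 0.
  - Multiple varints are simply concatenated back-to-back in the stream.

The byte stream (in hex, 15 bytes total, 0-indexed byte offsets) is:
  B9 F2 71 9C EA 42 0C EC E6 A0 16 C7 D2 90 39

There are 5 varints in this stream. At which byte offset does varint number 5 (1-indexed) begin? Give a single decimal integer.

Answer: 11

Derivation:
  byte[0]=0xB9 cont=1 payload=0x39=57: acc |= 57<<0 -> acc=57 shift=7
  byte[1]=0xF2 cont=1 payload=0x72=114: acc |= 114<<7 -> acc=14649 shift=14
  byte[2]=0x71 cont=0 payload=0x71=113: acc |= 113<<14 -> acc=1866041 shift=21 [end]
Varint 1: bytes[0:3] = B9 F2 71 -> value 1866041 (3 byte(s))
  byte[3]=0x9C cont=1 payload=0x1C=28: acc |= 28<<0 -> acc=28 shift=7
  byte[4]=0xEA cont=1 payload=0x6A=106: acc |= 106<<7 -> acc=13596 shift=14
  byte[5]=0x42 cont=0 payload=0x42=66: acc |= 66<<14 -> acc=1094940 shift=21 [end]
Varint 2: bytes[3:6] = 9C EA 42 -> value 1094940 (3 byte(s))
  byte[6]=0x0C cont=0 payload=0x0C=12: acc |= 12<<0 -> acc=12 shift=7 [end]
Varint 3: bytes[6:7] = 0C -> value 12 (1 byte(s))
  byte[7]=0xEC cont=1 payload=0x6C=108: acc |= 108<<0 -> acc=108 shift=7
  byte[8]=0xE6 cont=1 payload=0x66=102: acc |= 102<<7 -> acc=13164 shift=14
  byte[9]=0xA0 cont=1 payload=0x20=32: acc |= 32<<14 -> acc=537452 shift=21
  byte[10]=0x16 cont=0 payload=0x16=22: acc |= 22<<21 -> acc=46674796 shift=28 [end]
Varint 4: bytes[7:11] = EC E6 A0 16 -> value 46674796 (4 byte(s))
  byte[11]=0xC7 cont=1 payload=0x47=71: acc |= 71<<0 -> acc=71 shift=7
  byte[12]=0xD2 cont=1 payload=0x52=82: acc |= 82<<7 -> acc=10567 shift=14
  byte[13]=0x90 cont=1 payload=0x10=16: acc |= 16<<14 -> acc=272711 shift=21
  byte[14]=0x39 cont=0 payload=0x39=57: acc |= 57<<21 -> acc=119810375 shift=28 [end]
Varint 5: bytes[11:15] = C7 D2 90 39 -> value 119810375 (4 byte(s))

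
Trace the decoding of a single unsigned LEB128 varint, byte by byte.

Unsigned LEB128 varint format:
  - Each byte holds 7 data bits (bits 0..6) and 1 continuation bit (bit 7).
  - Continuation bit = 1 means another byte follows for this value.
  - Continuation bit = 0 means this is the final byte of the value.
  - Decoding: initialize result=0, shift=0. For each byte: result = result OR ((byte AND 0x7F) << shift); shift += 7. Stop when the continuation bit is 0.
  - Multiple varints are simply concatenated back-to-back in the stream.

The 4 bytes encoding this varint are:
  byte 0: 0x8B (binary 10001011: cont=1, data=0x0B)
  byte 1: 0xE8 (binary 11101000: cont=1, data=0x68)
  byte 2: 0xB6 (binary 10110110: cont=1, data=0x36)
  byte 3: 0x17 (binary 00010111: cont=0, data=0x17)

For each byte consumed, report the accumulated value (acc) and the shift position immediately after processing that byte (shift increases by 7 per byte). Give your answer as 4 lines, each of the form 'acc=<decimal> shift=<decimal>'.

byte 0=0x8B: payload=0x0B=11, contrib = 11<<0 = 11; acc -> 11, shift -> 7
byte 1=0xE8: payload=0x68=104, contrib = 104<<7 = 13312; acc -> 13323, shift -> 14
byte 2=0xB6: payload=0x36=54, contrib = 54<<14 = 884736; acc -> 898059, shift -> 21
byte 3=0x17: payload=0x17=23, contrib = 23<<21 = 48234496; acc -> 49132555, shift -> 28

Answer: acc=11 shift=7
acc=13323 shift=14
acc=898059 shift=21
acc=49132555 shift=28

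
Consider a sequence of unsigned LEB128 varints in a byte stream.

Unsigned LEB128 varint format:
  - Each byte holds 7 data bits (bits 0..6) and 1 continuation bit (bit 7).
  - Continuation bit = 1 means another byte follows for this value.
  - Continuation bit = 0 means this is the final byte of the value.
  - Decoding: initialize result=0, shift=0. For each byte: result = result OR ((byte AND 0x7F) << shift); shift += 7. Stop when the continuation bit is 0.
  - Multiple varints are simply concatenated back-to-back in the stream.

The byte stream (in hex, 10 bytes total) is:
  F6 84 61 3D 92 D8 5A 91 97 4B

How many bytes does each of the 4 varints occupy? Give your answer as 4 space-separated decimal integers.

Answer: 3 1 3 3

Derivation:
  byte[0]=0xF6 cont=1 payload=0x76=118: acc |= 118<<0 -> acc=118 shift=7
  byte[1]=0x84 cont=1 payload=0x04=4: acc |= 4<<7 -> acc=630 shift=14
  byte[2]=0x61 cont=0 payload=0x61=97: acc |= 97<<14 -> acc=1589878 shift=21 [end]
Varint 1: bytes[0:3] = F6 84 61 -> value 1589878 (3 byte(s))
  byte[3]=0x3D cont=0 payload=0x3D=61: acc |= 61<<0 -> acc=61 shift=7 [end]
Varint 2: bytes[3:4] = 3D -> value 61 (1 byte(s))
  byte[4]=0x92 cont=1 payload=0x12=18: acc |= 18<<0 -> acc=18 shift=7
  byte[5]=0xD8 cont=1 payload=0x58=88: acc |= 88<<7 -> acc=11282 shift=14
  byte[6]=0x5A cont=0 payload=0x5A=90: acc |= 90<<14 -> acc=1485842 shift=21 [end]
Varint 3: bytes[4:7] = 92 D8 5A -> value 1485842 (3 byte(s))
  byte[7]=0x91 cont=1 payload=0x11=17: acc |= 17<<0 -> acc=17 shift=7
  byte[8]=0x97 cont=1 payload=0x17=23: acc |= 23<<7 -> acc=2961 shift=14
  byte[9]=0x4B cont=0 payload=0x4B=75: acc |= 75<<14 -> acc=1231761 shift=21 [end]
Varint 4: bytes[7:10] = 91 97 4B -> value 1231761 (3 byte(s))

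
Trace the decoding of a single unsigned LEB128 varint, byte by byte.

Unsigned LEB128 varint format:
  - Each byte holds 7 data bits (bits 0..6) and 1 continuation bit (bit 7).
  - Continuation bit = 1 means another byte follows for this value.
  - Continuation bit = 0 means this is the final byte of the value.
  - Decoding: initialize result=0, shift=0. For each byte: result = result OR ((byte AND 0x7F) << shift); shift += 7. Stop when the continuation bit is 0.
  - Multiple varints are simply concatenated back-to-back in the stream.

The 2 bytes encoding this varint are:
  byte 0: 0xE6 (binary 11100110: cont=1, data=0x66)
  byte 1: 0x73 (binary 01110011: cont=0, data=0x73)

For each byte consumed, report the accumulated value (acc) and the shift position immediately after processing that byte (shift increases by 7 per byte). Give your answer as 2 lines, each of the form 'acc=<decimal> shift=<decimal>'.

byte 0=0xE6: payload=0x66=102, contrib = 102<<0 = 102; acc -> 102, shift -> 7
byte 1=0x73: payload=0x73=115, contrib = 115<<7 = 14720; acc -> 14822, shift -> 14

Answer: acc=102 shift=7
acc=14822 shift=14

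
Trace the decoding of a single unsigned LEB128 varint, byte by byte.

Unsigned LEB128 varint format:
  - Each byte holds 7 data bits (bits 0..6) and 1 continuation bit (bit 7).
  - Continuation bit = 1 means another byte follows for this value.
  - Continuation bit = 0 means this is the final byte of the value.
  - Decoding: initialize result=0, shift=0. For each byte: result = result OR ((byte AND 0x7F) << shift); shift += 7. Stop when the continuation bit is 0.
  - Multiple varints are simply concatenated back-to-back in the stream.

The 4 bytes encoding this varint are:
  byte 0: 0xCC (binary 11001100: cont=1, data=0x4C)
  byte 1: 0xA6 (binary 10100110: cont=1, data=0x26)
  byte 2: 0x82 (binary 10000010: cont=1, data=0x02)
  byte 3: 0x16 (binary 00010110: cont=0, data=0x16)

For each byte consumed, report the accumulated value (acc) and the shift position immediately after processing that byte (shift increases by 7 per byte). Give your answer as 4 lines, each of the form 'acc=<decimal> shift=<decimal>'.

Answer: acc=76 shift=7
acc=4940 shift=14
acc=37708 shift=21
acc=46175052 shift=28

Derivation:
byte 0=0xCC: payload=0x4C=76, contrib = 76<<0 = 76; acc -> 76, shift -> 7
byte 1=0xA6: payload=0x26=38, contrib = 38<<7 = 4864; acc -> 4940, shift -> 14
byte 2=0x82: payload=0x02=2, contrib = 2<<14 = 32768; acc -> 37708, shift -> 21
byte 3=0x16: payload=0x16=22, contrib = 22<<21 = 46137344; acc -> 46175052, shift -> 28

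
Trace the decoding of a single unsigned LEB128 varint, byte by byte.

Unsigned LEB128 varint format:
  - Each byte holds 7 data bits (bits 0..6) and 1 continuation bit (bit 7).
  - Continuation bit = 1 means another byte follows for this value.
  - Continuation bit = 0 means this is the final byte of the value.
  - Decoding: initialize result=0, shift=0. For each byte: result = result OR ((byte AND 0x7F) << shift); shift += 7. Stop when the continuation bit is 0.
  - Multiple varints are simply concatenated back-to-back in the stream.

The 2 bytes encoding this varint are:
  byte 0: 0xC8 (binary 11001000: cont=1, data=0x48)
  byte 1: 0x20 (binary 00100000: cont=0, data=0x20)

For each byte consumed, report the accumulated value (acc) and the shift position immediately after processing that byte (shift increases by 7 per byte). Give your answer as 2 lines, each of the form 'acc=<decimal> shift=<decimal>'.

byte 0=0xC8: payload=0x48=72, contrib = 72<<0 = 72; acc -> 72, shift -> 7
byte 1=0x20: payload=0x20=32, contrib = 32<<7 = 4096; acc -> 4168, shift -> 14

Answer: acc=72 shift=7
acc=4168 shift=14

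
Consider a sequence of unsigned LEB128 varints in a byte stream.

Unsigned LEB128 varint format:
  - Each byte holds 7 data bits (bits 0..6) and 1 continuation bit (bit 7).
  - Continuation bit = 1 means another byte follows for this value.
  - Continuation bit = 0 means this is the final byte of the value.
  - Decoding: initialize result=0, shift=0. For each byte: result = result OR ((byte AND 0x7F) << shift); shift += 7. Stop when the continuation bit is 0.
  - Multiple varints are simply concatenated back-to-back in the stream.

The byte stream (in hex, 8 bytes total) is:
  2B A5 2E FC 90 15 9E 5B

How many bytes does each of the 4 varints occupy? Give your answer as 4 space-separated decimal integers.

Answer: 1 2 3 2

Derivation:
  byte[0]=0x2B cont=0 payload=0x2B=43: acc |= 43<<0 -> acc=43 shift=7 [end]
Varint 1: bytes[0:1] = 2B -> value 43 (1 byte(s))
  byte[1]=0xA5 cont=1 payload=0x25=37: acc |= 37<<0 -> acc=37 shift=7
  byte[2]=0x2E cont=0 payload=0x2E=46: acc |= 46<<7 -> acc=5925 shift=14 [end]
Varint 2: bytes[1:3] = A5 2E -> value 5925 (2 byte(s))
  byte[3]=0xFC cont=1 payload=0x7C=124: acc |= 124<<0 -> acc=124 shift=7
  byte[4]=0x90 cont=1 payload=0x10=16: acc |= 16<<7 -> acc=2172 shift=14
  byte[5]=0x15 cont=0 payload=0x15=21: acc |= 21<<14 -> acc=346236 shift=21 [end]
Varint 3: bytes[3:6] = FC 90 15 -> value 346236 (3 byte(s))
  byte[6]=0x9E cont=1 payload=0x1E=30: acc |= 30<<0 -> acc=30 shift=7
  byte[7]=0x5B cont=0 payload=0x5B=91: acc |= 91<<7 -> acc=11678 shift=14 [end]
Varint 4: bytes[6:8] = 9E 5B -> value 11678 (2 byte(s))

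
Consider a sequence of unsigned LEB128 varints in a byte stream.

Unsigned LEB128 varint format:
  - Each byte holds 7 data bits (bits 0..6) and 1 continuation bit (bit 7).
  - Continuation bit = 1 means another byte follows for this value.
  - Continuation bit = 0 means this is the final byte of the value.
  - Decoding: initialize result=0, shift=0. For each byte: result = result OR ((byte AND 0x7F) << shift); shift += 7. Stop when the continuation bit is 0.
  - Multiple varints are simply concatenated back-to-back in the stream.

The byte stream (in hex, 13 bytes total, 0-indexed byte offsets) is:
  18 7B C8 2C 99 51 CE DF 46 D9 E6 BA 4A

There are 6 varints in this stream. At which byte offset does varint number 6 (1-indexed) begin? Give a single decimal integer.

Answer: 9

Derivation:
  byte[0]=0x18 cont=0 payload=0x18=24: acc |= 24<<0 -> acc=24 shift=7 [end]
Varint 1: bytes[0:1] = 18 -> value 24 (1 byte(s))
  byte[1]=0x7B cont=0 payload=0x7B=123: acc |= 123<<0 -> acc=123 shift=7 [end]
Varint 2: bytes[1:2] = 7B -> value 123 (1 byte(s))
  byte[2]=0xC8 cont=1 payload=0x48=72: acc |= 72<<0 -> acc=72 shift=7
  byte[3]=0x2C cont=0 payload=0x2C=44: acc |= 44<<7 -> acc=5704 shift=14 [end]
Varint 3: bytes[2:4] = C8 2C -> value 5704 (2 byte(s))
  byte[4]=0x99 cont=1 payload=0x19=25: acc |= 25<<0 -> acc=25 shift=7
  byte[5]=0x51 cont=0 payload=0x51=81: acc |= 81<<7 -> acc=10393 shift=14 [end]
Varint 4: bytes[4:6] = 99 51 -> value 10393 (2 byte(s))
  byte[6]=0xCE cont=1 payload=0x4E=78: acc |= 78<<0 -> acc=78 shift=7
  byte[7]=0xDF cont=1 payload=0x5F=95: acc |= 95<<7 -> acc=12238 shift=14
  byte[8]=0x46 cont=0 payload=0x46=70: acc |= 70<<14 -> acc=1159118 shift=21 [end]
Varint 5: bytes[6:9] = CE DF 46 -> value 1159118 (3 byte(s))
  byte[9]=0xD9 cont=1 payload=0x59=89: acc |= 89<<0 -> acc=89 shift=7
  byte[10]=0xE6 cont=1 payload=0x66=102: acc |= 102<<7 -> acc=13145 shift=14
  byte[11]=0xBA cont=1 payload=0x3A=58: acc |= 58<<14 -> acc=963417 shift=21
  byte[12]=0x4A cont=0 payload=0x4A=74: acc |= 74<<21 -> acc=156152665 shift=28 [end]
Varint 6: bytes[9:13] = D9 E6 BA 4A -> value 156152665 (4 byte(s))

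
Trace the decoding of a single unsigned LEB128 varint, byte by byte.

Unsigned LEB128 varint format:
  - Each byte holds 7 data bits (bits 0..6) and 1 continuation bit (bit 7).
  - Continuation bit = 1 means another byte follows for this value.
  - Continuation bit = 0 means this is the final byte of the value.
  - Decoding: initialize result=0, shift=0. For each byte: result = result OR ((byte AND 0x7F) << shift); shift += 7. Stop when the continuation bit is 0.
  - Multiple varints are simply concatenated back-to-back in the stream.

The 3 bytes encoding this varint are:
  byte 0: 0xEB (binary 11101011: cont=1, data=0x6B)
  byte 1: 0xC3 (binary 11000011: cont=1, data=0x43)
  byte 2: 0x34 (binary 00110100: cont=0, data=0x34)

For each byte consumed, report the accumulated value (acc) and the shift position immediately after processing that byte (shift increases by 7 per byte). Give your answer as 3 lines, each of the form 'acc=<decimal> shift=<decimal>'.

byte 0=0xEB: payload=0x6B=107, contrib = 107<<0 = 107; acc -> 107, shift -> 7
byte 1=0xC3: payload=0x43=67, contrib = 67<<7 = 8576; acc -> 8683, shift -> 14
byte 2=0x34: payload=0x34=52, contrib = 52<<14 = 851968; acc -> 860651, shift -> 21

Answer: acc=107 shift=7
acc=8683 shift=14
acc=860651 shift=21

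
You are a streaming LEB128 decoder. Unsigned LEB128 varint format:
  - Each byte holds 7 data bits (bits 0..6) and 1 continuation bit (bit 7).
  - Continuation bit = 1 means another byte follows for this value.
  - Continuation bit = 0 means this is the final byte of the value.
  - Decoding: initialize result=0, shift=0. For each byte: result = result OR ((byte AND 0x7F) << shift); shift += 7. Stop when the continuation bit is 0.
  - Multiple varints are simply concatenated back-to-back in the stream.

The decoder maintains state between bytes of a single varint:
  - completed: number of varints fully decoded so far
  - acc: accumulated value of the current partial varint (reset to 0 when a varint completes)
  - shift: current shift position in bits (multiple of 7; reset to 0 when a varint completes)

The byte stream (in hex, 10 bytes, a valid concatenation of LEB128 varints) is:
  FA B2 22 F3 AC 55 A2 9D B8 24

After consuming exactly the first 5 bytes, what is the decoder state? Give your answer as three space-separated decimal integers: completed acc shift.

byte[0]=0xFA cont=1 payload=0x7A: acc |= 122<<0 -> completed=0 acc=122 shift=7
byte[1]=0xB2 cont=1 payload=0x32: acc |= 50<<7 -> completed=0 acc=6522 shift=14
byte[2]=0x22 cont=0 payload=0x22: varint #1 complete (value=563578); reset -> completed=1 acc=0 shift=0
byte[3]=0xF3 cont=1 payload=0x73: acc |= 115<<0 -> completed=1 acc=115 shift=7
byte[4]=0xAC cont=1 payload=0x2C: acc |= 44<<7 -> completed=1 acc=5747 shift=14

Answer: 1 5747 14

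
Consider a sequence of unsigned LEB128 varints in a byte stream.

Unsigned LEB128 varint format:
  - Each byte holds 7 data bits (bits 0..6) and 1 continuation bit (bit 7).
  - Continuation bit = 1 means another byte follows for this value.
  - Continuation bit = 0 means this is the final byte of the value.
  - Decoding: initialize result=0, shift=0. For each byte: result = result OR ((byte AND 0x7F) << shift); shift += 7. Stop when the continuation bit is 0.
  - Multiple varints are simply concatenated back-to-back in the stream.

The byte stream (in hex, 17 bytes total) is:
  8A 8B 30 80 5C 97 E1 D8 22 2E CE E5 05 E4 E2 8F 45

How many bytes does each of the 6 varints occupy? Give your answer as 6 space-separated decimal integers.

Answer: 3 2 4 1 3 4

Derivation:
  byte[0]=0x8A cont=1 payload=0x0A=10: acc |= 10<<0 -> acc=10 shift=7
  byte[1]=0x8B cont=1 payload=0x0B=11: acc |= 11<<7 -> acc=1418 shift=14
  byte[2]=0x30 cont=0 payload=0x30=48: acc |= 48<<14 -> acc=787850 shift=21 [end]
Varint 1: bytes[0:3] = 8A 8B 30 -> value 787850 (3 byte(s))
  byte[3]=0x80 cont=1 payload=0x00=0: acc |= 0<<0 -> acc=0 shift=7
  byte[4]=0x5C cont=0 payload=0x5C=92: acc |= 92<<7 -> acc=11776 shift=14 [end]
Varint 2: bytes[3:5] = 80 5C -> value 11776 (2 byte(s))
  byte[5]=0x97 cont=1 payload=0x17=23: acc |= 23<<0 -> acc=23 shift=7
  byte[6]=0xE1 cont=1 payload=0x61=97: acc |= 97<<7 -> acc=12439 shift=14
  byte[7]=0xD8 cont=1 payload=0x58=88: acc |= 88<<14 -> acc=1454231 shift=21
  byte[8]=0x22 cont=0 payload=0x22=34: acc |= 34<<21 -> acc=72757399 shift=28 [end]
Varint 3: bytes[5:9] = 97 E1 D8 22 -> value 72757399 (4 byte(s))
  byte[9]=0x2E cont=0 payload=0x2E=46: acc |= 46<<0 -> acc=46 shift=7 [end]
Varint 4: bytes[9:10] = 2E -> value 46 (1 byte(s))
  byte[10]=0xCE cont=1 payload=0x4E=78: acc |= 78<<0 -> acc=78 shift=7
  byte[11]=0xE5 cont=1 payload=0x65=101: acc |= 101<<7 -> acc=13006 shift=14
  byte[12]=0x05 cont=0 payload=0x05=5: acc |= 5<<14 -> acc=94926 shift=21 [end]
Varint 5: bytes[10:13] = CE E5 05 -> value 94926 (3 byte(s))
  byte[13]=0xE4 cont=1 payload=0x64=100: acc |= 100<<0 -> acc=100 shift=7
  byte[14]=0xE2 cont=1 payload=0x62=98: acc |= 98<<7 -> acc=12644 shift=14
  byte[15]=0x8F cont=1 payload=0x0F=15: acc |= 15<<14 -> acc=258404 shift=21
  byte[16]=0x45 cont=0 payload=0x45=69: acc |= 69<<21 -> acc=144961892 shift=28 [end]
Varint 6: bytes[13:17] = E4 E2 8F 45 -> value 144961892 (4 byte(s))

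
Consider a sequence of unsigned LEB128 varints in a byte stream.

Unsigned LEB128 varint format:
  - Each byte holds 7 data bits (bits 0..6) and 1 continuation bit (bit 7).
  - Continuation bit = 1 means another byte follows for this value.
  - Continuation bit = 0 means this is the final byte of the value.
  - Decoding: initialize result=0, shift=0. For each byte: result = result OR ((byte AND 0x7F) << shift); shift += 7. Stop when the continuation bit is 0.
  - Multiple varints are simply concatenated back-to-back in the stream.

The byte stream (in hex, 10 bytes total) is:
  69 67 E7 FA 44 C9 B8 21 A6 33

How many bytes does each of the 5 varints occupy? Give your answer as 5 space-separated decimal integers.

  byte[0]=0x69 cont=0 payload=0x69=105: acc |= 105<<0 -> acc=105 shift=7 [end]
Varint 1: bytes[0:1] = 69 -> value 105 (1 byte(s))
  byte[1]=0x67 cont=0 payload=0x67=103: acc |= 103<<0 -> acc=103 shift=7 [end]
Varint 2: bytes[1:2] = 67 -> value 103 (1 byte(s))
  byte[2]=0xE7 cont=1 payload=0x67=103: acc |= 103<<0 -> acc=103 shift=7
  byte[3]=0xFA cont=1 payload=0x7A=122: acc |= 122<<7 -> acc=15719 shift=14
  byte[4]=0x44 cont=0 payload=0x44=68: acc |= 68<<14 -> acc=1129831 shift=21 [end]
Varint 3: bytes[2:5] = E7 FA 44 -> value 1129831 (3 byte(s))
  byte[5]=0xC9 cont=1 payload=0x49=73: acc |= 73<<0 -> acc=73 shift=7
  byte[6]=0xB8 cont=1 payload=0x38=56: acc |= 56<<7 -> acc=7241 shift=14
  byte[7]=0x21 cont=0 payload=0x21=33: acc |= 33<<14 -> acc=547913 shift=21 [end]
Varint 4: bytes[5:8] = C9 B8 21 -> value 547913 (3 byte(s))
  byte[8]=0xA6 cont=1 payload=0x26=38: acc |= 38<<0 -> acc=38 shift=7
  byte[9]=0x33 cont=0 payload=0x33=51: acc |= 51<<7 -> acc=6566 shift=14 [end]
Varint 5: bytes[8:10] = A6 33 -> value 6566 (2 byte(s))

Answer: 1 1 3 3 2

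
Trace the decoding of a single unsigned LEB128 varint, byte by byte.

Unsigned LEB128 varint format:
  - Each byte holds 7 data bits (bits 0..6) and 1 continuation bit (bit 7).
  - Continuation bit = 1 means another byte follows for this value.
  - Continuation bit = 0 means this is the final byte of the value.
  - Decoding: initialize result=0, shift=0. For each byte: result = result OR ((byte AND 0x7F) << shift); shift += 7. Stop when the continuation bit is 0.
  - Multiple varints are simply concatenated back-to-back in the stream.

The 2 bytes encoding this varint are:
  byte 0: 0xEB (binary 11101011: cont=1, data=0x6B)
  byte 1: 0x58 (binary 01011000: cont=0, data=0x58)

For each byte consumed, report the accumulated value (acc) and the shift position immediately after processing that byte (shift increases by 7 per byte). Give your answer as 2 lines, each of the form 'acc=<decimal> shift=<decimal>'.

Answer: acc=107 shift=7
acc=11371 shift=14

Derivation:
byte 0=0xEB: payload=0x6B=107, contrib = 107<<0 = 107; acc -> 107, shift -> 7
byte 1=0x58: payload=0x58=88, contrib = 88<<7 = 11264; acc -> 11371, shift -> 14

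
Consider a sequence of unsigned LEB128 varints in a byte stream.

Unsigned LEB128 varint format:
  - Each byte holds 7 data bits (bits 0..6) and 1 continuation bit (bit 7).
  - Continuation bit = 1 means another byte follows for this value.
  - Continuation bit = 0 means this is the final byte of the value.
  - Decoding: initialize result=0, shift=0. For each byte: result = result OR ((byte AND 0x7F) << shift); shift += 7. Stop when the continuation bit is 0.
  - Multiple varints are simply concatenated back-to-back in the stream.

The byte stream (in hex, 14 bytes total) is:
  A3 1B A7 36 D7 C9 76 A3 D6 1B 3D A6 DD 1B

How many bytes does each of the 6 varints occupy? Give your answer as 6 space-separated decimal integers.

  byte[0]=0xA3 cont=1 payload=0x23=35: acc |= 35<<0 -> acc=35 shift=7
  byte[1]=0x1B cont=0 payload=0x1B=27: acc |= 27<<7 -> acc=3491 shift=14 [end]
Varint 1: bytes[0:2] = A3 1B -> value 3491 (2 byte(s))
  byte[2]=0xA7 cont=1 payload=0x27=39: acc |= 39<<0 -> acc=39 shift=7
  byte[3]=0x36 cont=0 payload=0x36=54: acc |= 54<<7 -> acc=6951 shift=14 [end]
Varint 2: bytes[2:4] = A7 36 -> value 6951 (2 byte(s))
  byte[4]=0xD7 cont=1 payload=0x57=87: acc |= 87<<0 -> acc=87 shift=7
  byte[5]=0xC9 cont=1 payload=0x49=73: acc |= 73<<7 -> acc=9431 shift=14
  byte[6]=0x76 cont=0 payload=0x76=118: acc |= 118<<14 -> acc=1942743 shift=21 [end]
Varint 3: bytes[4:7] = D7 C9 76 -> value 1942743 (3 byte(s))
  byte[7]=0xA3 cont=1 payload=0x23=35: acc |= 35<<0 -> acc=35 shift=7
  byte[8]=0xD6 cont=1 payload=0x56=86: acc |= 86<<7 -> acc=11043 shift=14
  byte[9]=0x1B cont=0 payload=0x1B=27: acc |= 27<<14 -> acc=453411 shift=21 [end]
Varint 4: bytes[7:10] = A3 D6 1B -> value 453411 (3 byte(s))
  byte[10]=0x3D cont=0 payload=0x3D=61: acc |= 61<<0 -> acc=61 shift=7 [end]
Varint 5: bytes[10:11] = 3D -> value 61 (1 byte(s))
  byte[11]=0xA6 cont=1 payload=0x26=38: acc |= 38<<0 -> acc=38 shift=7
  byte[12]=0xDD cont=1 payload=0x5D=93: acc |= 93<<7 -> acc=11942 shift=14
  byte[13]=0x1B cont=0 payload=0x1B=27: acc |= 27<<14 -> acc=454310 shift=21 [end]
Varint 6: bytes[11:14] = A6 DD 1B -> value 454310 (3 byte(s))

Answer: 2 2 3 3 1 3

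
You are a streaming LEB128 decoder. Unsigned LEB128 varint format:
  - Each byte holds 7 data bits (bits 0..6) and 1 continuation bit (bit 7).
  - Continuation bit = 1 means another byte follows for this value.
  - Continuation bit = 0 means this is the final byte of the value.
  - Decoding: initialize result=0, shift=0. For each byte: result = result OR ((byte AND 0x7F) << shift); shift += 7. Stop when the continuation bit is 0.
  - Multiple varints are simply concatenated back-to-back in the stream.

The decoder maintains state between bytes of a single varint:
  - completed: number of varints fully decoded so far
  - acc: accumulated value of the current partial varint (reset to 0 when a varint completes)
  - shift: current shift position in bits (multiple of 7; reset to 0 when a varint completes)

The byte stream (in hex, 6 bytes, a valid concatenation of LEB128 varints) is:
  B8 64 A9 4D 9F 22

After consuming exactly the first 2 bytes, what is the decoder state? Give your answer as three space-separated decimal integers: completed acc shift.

Answer: 1 0 0

Derivation:
byte[0]=0xB8 cont=1 payload=0x38: acc |= 56<<0 -> completed=0 acc=56 shift=7
byte[1]=0x64 cont=0 payload=0x64: varint #1 complete (value=12856); reset -> completed=1 acc=0 shift=0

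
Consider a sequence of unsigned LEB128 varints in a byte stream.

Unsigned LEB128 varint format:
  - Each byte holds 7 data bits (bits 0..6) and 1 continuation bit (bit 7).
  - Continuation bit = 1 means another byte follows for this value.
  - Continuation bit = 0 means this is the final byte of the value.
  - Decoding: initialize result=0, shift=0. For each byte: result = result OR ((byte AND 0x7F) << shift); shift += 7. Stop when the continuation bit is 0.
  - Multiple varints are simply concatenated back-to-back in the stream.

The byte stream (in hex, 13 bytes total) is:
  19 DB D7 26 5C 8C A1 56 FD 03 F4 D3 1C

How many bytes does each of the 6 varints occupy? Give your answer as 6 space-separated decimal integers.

Answer: 1 3 1 3 2 3

Derivation:
  byte[0]=0x19 cont=0 payload=0x19=25: acc |= 25<<0 -> acc=25 shift=7 [end]
Varint 1: bytes[0:1] = 19 -> value 25 (1 byte(s))
  byte[1]=0xDB cont=1 payload=0x5B=91: acc |= 91<<0 -> acc=91 shift=7
  byte[2]=0xD7 cont=1 payload=0x57=87: acc |= 87<<7 -> acc=11227 shift=14
  byte[3]=0x26 cont=0 payload=0x26=38: acc |= 38<<14 -> acc=633819 shift=21 [end]
Varint 2: bytes[1:4] = DB D7 26 -> value 633819 (3 byte(s))
  byte[4]=0x5C cont=0 payload=0x5C=92: acc |= 92<<0 -> acc=92 shift=7 [end]
Varint 3: bytes[4:5] = 5C -> value 92 (1 byte(s))
  byte[5]=0x8C cont=1 payload=0x0C=12: acc |= 12<<0 -> acc=12 shift=7
  byte[6]=0xA1 cont=1 payload=0x21=33: acc |= 33<<7 -> acc=4236 shift=14
  byte[7]=0x56 cont=0 payload=0x56=86: acc |= 86<<14 -> acc=1413260 shift=21 [end]
Varint 4: bytes[5:8] = 8C A1 56 -> value 1413260 (3 byte(s))
  byte[8]=0xFD cont=1 payload=0x7D=125: acc |= 125<<0 -> acc=125 shift=7
  byte[9]=0x03 cont=0 payload=0x03=3: acc |= 3<<7 -> acc=509 shift=14 [end]
Varint 5: bytes[8:10] = FD 03 -> value 509 (2 byte(s))
  byte[10]=0xF4 cont=1 payload=0x74=116: acc |= 116<<0 -> acc=116 shift=7
  byte[11]=0xD3 cont=1 payload=0x53=83: acc |= 83<<7 -> acc=10740 shift=14
  byte[12]=0x1C cont=0 payload=0x1C=28: acc |= 28<<14 -> acc=469492 shift=21 [end]
Varint 6: bytes[10:13] = F4 D3 1C -> value 469492 (3 byte(s))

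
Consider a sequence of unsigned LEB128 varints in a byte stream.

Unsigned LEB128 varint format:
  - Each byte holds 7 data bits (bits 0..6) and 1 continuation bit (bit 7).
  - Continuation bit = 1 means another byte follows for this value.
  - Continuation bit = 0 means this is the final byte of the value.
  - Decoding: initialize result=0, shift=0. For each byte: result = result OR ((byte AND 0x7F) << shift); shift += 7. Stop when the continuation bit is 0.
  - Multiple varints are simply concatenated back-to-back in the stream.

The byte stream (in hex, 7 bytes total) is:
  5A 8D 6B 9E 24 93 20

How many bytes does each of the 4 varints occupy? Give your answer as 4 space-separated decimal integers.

  byte[0]=0x5A cont=0 payload=0x5A=90: acc |= 90<<0 -> acc=90 shift=7 [end]
Varint 1: bytes[0:1] = 5A -> value 90 (1 byte(s))
  byte[1]=0x8D cont=1 payload=0x0D=13: acc |= 13<<0 -> acc=13 shift=7
  byte[2]=0x6B cont=0 payload=0x6B=107: acc |= 107<<7 -> acc=13709 shift=14 [end]
Varint 2: bytes[1:3] = 8D 6B -> value 13709 (2 byte(s))
  byte[3]=0x9E cont=1 payload=0x1E=30: acc |= 30<<0 -> acc=30 shift=7
  byte[4]=0x24 cont=0 payload=0x24=36: acc |= 36<<7 -> acc=4638 shift=14 [end]
Varint 3: bytes[3:5] = 9E 24 -> value 4638 (2 byte(s))
  byte[5]=0x93 cont=1 payload=0x13=19: acc |= 19<<0 -> acc=19 shift=7
  byte[6]=0x20 cont=0 payload=0x20=32: acc |= 32<<7 -> acc=4115 shift=14 [end]
Varint 4: bytes[5:7] = 93 20 -> value 4115 (2 byte(s))

Answer: 1 2 2 2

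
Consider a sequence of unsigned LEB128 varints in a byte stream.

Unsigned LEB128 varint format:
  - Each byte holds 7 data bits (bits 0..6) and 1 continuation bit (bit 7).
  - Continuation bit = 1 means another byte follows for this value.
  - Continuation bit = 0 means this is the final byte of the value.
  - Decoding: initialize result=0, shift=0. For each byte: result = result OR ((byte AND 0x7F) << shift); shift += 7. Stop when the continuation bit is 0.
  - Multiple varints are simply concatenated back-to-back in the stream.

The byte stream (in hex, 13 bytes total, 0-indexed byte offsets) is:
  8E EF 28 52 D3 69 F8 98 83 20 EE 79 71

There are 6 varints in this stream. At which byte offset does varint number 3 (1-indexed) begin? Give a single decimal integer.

Answer: 4

Derivation:
  byte[0]=0x8E cont=1 payload=0x0E=14: acc |= 14<<0 -> acc=14 shift=7
  byte[1]=0xEF cont=1 payload=0x6F=111: acc |= 111<<7 -> acc=14222 shift=14
  byte[2]=0x28 cont=0 payload=0x28=40: acc |= 40<<14 -> acc=669582 shift=21 [end]
Varint 1: bytes[0:3] = 8E EF 28 -> value 669582 (3 byte(s))
  byte[3]=0x52 cont=0 payload=0x52=82: acc |= 82<<0 -> acc=82 shift=7 [end]
Varint 2: bytes[3:4] = 52 -> value 82 (1 byte(s))
  byte[4]=0xD3 cont=1 payload=0x53=83: acc |= 83<<0 -> acc=83 shift=7
  byte[5]=0x69 cont=0 payload=0x69=105: acc |= 105<<7 -> acc=13523 shift=14 [end]
Varint 3: bytes[4:6] = D3 69 -> value 13523 (2 byte(s))
  byte[6]=0xF8 cont=1 payload=0x78=120: acc |= 120<<0 -> acc=120 shift=7
  byte[7]=0x98 cont=1 payload=0x18=24: acc |= 24<<7 -> acc=3192 shift=14
  byte[8]=0x83 cont=1 payload=0x03=3: acc |= 3<<14 -> acc=52344 shift=21
  byte[9]=0x20 cont=0 payload=0x20=32: acc |= 32<<21 -> acc=67161208 shift=28 [end]
Varint 4: bytes[6:10] = F8 98 83 20 -> value 67161208 (4 byte(s))
  byte[10]=0xEE cont=1 payload=0x6E=110: acc |= 110<<0 -> acc=110 shift=7
  byte[11]=0x79 cont=0 payload=0x79=121: acc |= 121<<7 -> acc=15598 shift=14 [end]
Varint 5: bytes[10:12] = EE 79 -> value 15598 (2 byte(s))
  byte[12]=0x71 cont=0 payload=0x71=113: acc |= 113<<0 -> acc=113 shift=7 [end]
Varint 6: bytes[12:13] = 71 -> value 113 (1 byte(s))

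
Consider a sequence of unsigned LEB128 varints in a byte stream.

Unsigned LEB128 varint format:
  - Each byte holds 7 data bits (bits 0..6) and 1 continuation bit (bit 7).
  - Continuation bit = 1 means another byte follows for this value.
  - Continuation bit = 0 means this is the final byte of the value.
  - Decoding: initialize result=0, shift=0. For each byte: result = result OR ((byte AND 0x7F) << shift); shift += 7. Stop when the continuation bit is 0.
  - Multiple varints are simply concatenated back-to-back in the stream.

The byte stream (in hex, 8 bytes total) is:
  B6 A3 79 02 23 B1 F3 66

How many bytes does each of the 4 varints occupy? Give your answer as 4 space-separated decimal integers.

Answer: 3 1 1 3

Derivation:
  byte[0]=0xB6 cont=1 payload=0x36=54: acc |= 54<<0 -> acc=54 shift=7
  byte[1]=0xA3 cont=1 payload=0x23=35: acc |= 35<<7 -> acc=4534 shift=14
  byte[2]=0x79 cont=0 payload=0x79=121: acc |= 121<<14 -> acc=1986998 shift=21 [end]
Varint 1: bytes[0:3] = B6 A3 79 -> value 1986998 (3 byte(s))
  byte[3]=0x02 cont=0 payload=0x02=2: acc |= 2<<0 -> acc=2 shift=7 [end]
Varint 2: bytes[3:4] = 02 -> value 2 (1 byte(s))
  byte[4]=0x23 cont=0 payload=0x23=35: acc |= 35<<0 -> acc=35 shift=7 [end]
Varint 3: bytes[4:5] = 23 -> value 35 (1 byte(s))
  byte[5]=0xB1 cont=1 payload=0x31=49: acc |= 49<<0 -> acc=49 shift=7
  byte[6]=0xF3 cont=1 payload=0x73=115: acc |= 115<<7 -> acc=14769 shift=14
  byte[7]=0x66 cont=0 payload=0x66=102: acc |= 102<<14 -> acc=1685937 shift=21 [end]
Varint 4: bytes[5:8] = B1 F3 66 -> value 1685937 (3 byte(s))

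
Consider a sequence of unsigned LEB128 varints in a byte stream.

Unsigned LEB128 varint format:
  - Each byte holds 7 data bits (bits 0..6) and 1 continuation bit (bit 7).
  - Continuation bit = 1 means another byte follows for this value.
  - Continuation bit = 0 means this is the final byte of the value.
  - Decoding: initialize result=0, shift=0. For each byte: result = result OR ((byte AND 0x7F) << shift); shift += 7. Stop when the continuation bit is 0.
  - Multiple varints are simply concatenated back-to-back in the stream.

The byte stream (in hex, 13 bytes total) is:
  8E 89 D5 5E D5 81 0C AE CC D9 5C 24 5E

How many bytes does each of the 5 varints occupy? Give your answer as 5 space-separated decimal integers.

  byte[0]=0x8E cont=1 payload=0x0E=14: acc |= 14<<0 -> acc=14 shift=7
  byte[1]=0x89 cont=1 payload=0x09=9: acc |= 9<<7 -> acc=1166 shift=14
  byte[2]=0xD5 cont=1 payload=0x55=85: acc |= 85<<14 -> acc=1393806 shift=21
  byte[3]=0x5E cont=0 payload=0x5E=94: acc |= 94<<21 -> acc=198526094 shift=28 [end]
Varint 1: bytes[0:4] = 8E 89 D5 5E -> value 198526094 (4 byte(s))
  byte[4]=0xD5 cont=1 payload=0x55=85: acc |= 85<<0 -> acc=85 shift=7
  byte[5]=0x81 cont=1 payload=0x01=1: acc |= 1<<7 -> acc=213 shift=14
  byte[6]=0x0C cont=0 payload=0x0C=12: acc |= 12<<14 -> acc=196821 shift=21 [end]
Varint 2: bytes[4:7] = D5 81 0C -> value 196821 (3 byte(s))
  byte[7]=0xAE cont=1 payload=0x2E=46: acc |= 46<<0 -> acc=46 shift=7
  byte[8]=0xCC cont=1 payload=0x4C=76: acc |= 76<<7 -> acc=9774 shift=14
  byte[9]=0xD9 cont=1 payload=0x59=89: acc |= 89<<14 -> acc=1467950 shift=21
  byte[10]=0x5C cont=0 payload=0x5C=92: acc |= 92<<21 -> acc=194405934 shift=28 [end]
Varint 3: bytes[7:11] = AE CC D9 5C -> value 194405934 (4 byte(s))
  byte[11]=0x24 cont=0 payload=0x24=36: acc |= 36<<0 -> acc=36 shift=7 [end]
Varint 4: bytes[11:12] = 24 -> value 36 (1 byte(s))
  byte[12]=0x5E cont=0 payload=0x5E=94: acc |= 94<<0 -> acc=94 shift=7 [end]
Varint 5: bytes[12:13] = 5E -> value 94 (1 byte(s))

Answer: 4 3 4 1 1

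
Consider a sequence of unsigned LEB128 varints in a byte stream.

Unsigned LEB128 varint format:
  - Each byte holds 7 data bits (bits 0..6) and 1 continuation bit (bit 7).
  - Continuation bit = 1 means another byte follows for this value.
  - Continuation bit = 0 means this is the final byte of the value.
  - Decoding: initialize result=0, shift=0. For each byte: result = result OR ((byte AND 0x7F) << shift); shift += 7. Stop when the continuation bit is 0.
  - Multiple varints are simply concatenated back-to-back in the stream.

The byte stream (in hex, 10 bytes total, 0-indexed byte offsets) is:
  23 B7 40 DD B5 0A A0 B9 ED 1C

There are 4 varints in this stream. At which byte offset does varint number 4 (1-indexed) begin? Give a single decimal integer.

Answer: 6

Derivation:
  byte[0]=0x23 cont=0 payload=0x23=35: acc |= 35<<0 -> acc=35 shift=7 [end]
Varint 1: bytes[0:1] = 23 -> value 35 (1 byte(s))
  byte[1]=0xB7 cont=1 payload=0x37=55: acc |= 55<<0 -> acc=55 shift=7
  byte[2]=0x40 cont=0 payload=0x40=64: acc |= 64<<7 -> acc=8247 shift=14 [end]
Varint 2: bytes[1:3] = B7 40 -> value 8247 (2 byte(s))
  byte[3]=0xDD cont=1 payload=0x5D=93: acc |= 93<<0 -> acc=93 shift=7
  byte[4]=0xB5 cont=1 payload=0x35=53: acc |= 53<<7 -> acc=6877 shift=14
  byte[5]=0x0A cont=0 payload=0x0A=10: acc |= 10<<14 -> acc=170717 shift=21 [end]
Varint 3: bytes[3:6] = DD B5 0A -> value 170717 (3 byte(s))
  byte[6]=0xA0 cont=1 payload=0x20=32: acc |= 32<<0 -> acc=32 shift=7
  byte[7]=0xB9 cont=1 payload=0x39=57: acc |= 57<<7 -> acc=7328 shift=14
  byte[8]=0xED cont=1 payload=0x6D=109: acc |= 109<<14 -> acc=1793184 shift=21
  byte[9]=0x1C cont=0 payload=0x1C=28: acc |= 28<<21 -> acc=60513440 shift=28 [end]
Varint 4: bytes[6:10] = A0 B9 ED 1C -> value 60513440 (4 byte(s))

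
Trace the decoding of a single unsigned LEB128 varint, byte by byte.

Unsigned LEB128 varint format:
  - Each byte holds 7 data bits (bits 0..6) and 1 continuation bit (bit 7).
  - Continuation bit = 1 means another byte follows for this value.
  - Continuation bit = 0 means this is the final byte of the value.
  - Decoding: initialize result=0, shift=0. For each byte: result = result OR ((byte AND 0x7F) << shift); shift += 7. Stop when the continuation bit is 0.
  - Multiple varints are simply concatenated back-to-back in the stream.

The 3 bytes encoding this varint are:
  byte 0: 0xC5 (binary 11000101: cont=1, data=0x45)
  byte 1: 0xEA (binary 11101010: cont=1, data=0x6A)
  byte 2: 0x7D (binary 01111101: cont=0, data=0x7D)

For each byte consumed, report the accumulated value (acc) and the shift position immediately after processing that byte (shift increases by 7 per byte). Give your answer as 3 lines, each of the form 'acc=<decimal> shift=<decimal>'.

Answer: acc=69 shift=7
acc=13637 shift=14
acc=2061637 shift=21

Derivation:
byte 0=0xC5: payload=0x45=69, contrib = 69<<0 = 69; acc -> 69, shift -> 7
byte 1=0xEA: payload=0x6A=106, contrib = 106<<7 = 13568; acc -> 13637, shift -> 14
byte 2=0x7D: payload=0x7D=125, contrib = 125<<14 = 2048000; acc -> 2061637, shift -> 21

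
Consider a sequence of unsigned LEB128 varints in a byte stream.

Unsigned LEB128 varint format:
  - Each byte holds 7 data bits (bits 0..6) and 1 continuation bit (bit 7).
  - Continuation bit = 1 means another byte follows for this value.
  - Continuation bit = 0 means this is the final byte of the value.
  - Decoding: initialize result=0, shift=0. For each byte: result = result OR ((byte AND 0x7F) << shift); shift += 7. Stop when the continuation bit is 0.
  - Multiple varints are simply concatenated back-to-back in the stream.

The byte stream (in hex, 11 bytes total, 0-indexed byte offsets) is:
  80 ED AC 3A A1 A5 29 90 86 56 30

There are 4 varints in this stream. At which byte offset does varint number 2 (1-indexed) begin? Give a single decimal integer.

Answer: 4

Derivation:
  byte[0]=0x80 cont=1 payload=0x00=0: acc |= 0<<0 -> acc=0 shift=7
  byte[1]=0xED cont=1 payload=0x6D=109: acc |= 109<<7 -> acc=13952 shift=14
  byte[2]=0xAC cont=1 payload=0x2C=44: acc |= 44<<14 -> acc=734848 shift=21
  byte[3]=0x3A cont=0 payload=0x3A=58: acc |= 58<<21 -> acc=122369664 shift=28 [end]
Varint 1: bytes[0:4] = 80 ED AC 3A -> value 122369664 (4 byte(s))
  byte[4]=0xA1 cont=1 payload=0x21=33: acc |= 33<<0 -> acc=33 shift=7
  byte[5]=0xA5 cont=1 payload=0x25=37: acc |= 37<<7 -> acc=4769 shift=14
  byte[6]=0x29 cont=0 payload=0x29=41: acc |= 41<<14 -> acc=676513 shift=21 [end]
Varint 2: bytes[4:7] = A1 A5 29 -> value 676513 (3 byte(s))
  byte[7]=0x90 cont=1 payload=0x10=16: acc |= 16<<0 -> acc=16 shift=7
  byte[8]=0x86 cont=1 payload=0x06=6: acc |= 6<<7 -> acc=784 shift=14
  byte[9]=0x56 cont=0 payload=0x56=86: acc |= 86<<14 -> acc=1409808 shift=21 [end]
Varint 3: bytes[7:10] = 90 86 56 -> value 1409808 (3 byte(s))
  byte[10]=0x30 cont=0 payload=0x30=48: acc |= 48<<0 -> acc=48 shift=7 [end]
Varint 4: bytes[10:11] = 30 -> value 48 (1 byte(s))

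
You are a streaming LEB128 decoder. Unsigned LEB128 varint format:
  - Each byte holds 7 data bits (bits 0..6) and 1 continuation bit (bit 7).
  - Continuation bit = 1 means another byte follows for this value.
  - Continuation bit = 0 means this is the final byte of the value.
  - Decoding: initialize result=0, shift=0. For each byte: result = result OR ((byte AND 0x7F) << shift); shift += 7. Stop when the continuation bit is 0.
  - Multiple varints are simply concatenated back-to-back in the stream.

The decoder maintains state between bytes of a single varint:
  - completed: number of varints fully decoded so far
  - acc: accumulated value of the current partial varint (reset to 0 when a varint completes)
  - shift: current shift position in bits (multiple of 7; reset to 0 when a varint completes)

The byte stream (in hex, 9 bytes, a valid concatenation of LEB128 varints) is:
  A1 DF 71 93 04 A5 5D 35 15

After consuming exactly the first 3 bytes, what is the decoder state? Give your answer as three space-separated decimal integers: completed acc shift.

Answer: 1 0 0

Derivation:
byte[0]=0xA1 cont=1 payload=0x21: acc |= 33<<0 -> completed=0 acc=33 shift=7
byte[1]=0xDF cont=1 payload=0x5F: acc |= 95<<7 -> completed=0 acc=12193 shift=14
byte[2]=0x71 cont=0 payload=0x71: varint #1 complete (value=1863585); reset -> completed=1 acc=0 shift=0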